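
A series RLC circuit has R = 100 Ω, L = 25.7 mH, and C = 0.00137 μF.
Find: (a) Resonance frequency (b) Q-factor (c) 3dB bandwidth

Step 1 — Resonance condition Im(Z)=0 gives ω₀ = 1/√(LC).
Step 2 — ω₀ = 1/√(0.0257·1.37e-09) = 1.685e+05 rad/s.
Step 3 — f₀ = ω₀/(2π) = 2.682e+04 Hz.
Step 4 — Series Q: Q = ω₀L/R = 1.685e+05·0.0257/100 = 43.31.
Step 5 — 3dB bandwidth: Δω = ω₀/Q = 3891 rad/s; BW = Δω/(2π) = 619.3 Hz.

(a) f₀ = 2.682e+04 Hz  (b) Q = 43.31  (c) BW = 619.3 Hz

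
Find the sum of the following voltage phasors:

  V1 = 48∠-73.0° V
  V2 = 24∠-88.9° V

Step 1 — Convert each phasor to rectangular form:
  V1 = 48·(cos(-73.0°) + j·sin(-73.0°)) = 14.03 - j45.9 V
  V2 = 24·(cos(-88.9°) + j·sin(-88.9°)) = 0.4607 - j24 V
Step 2 — Sum components: V_total = 14.49 - j69.9 V.
Step 3 — Convert to polar: |V_total| = 71.39 V, ∠V_total = -78.3°.

V_total = 71.39∠-78.3° V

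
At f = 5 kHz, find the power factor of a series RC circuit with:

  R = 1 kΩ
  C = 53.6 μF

Step 1 — Angular frequency: ω = 2π·f = 2π·5000 = 3.142e+04 rad/s.
Step 2 — Component impedances:
  R: Z = R = 1000 Ω
  C: Z = 1/(jωC) = -j/(ω·C) = 0 - j0.5939 Ω
Step 3 — Series combination: Z_total = R + C = 1000 - j0.5939 Ω = 1000∠-0.0° Ω.
Step 4 — Power factor: PF = cos(φ) = Re(Z)/|Z| = 1000/1000 = 1.
Step 5 — Type: Im(Z) = -0.5939 ⇒ leading (phase φ = -0.0°).

PF = 1 (leading, φ = -0.0°)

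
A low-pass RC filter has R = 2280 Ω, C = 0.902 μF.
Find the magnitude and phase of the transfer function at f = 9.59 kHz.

Step 1 — Angular frequency: ω = 2π·9590 = 6.026e+04 rad/s.
Step 2 — Transfer function: H(jω) = 1/(1 + jωRC).
Step 3 — Denominator: 1 + jωRC = 1 + j·6.026e+04·2280·9.02e-07 = 1 + j123.9.
Step 4 — H = 6.512e-05 - j0.008069.
Step 5 — Magnitude: |H| = 0.008069 (-41.9 dB); phase: φ = -89.5°.

|H| = 0.008069 (-41.9 dB), φ = -89.5°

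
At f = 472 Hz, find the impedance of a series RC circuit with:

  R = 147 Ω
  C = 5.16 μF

Step 1 — Angular frequency: ω = 2π·f = 2π·472 = 2966 rad/s.
Step 2 — Component impedances:
  R: Z = R = 147 Ω
  C: Z = 1/(jωC) = -j/(ω·C) = 0 - j65.35 Ω
Step 3 — Series combination: Z_total = R + C = 147 - j65.35 Ω = 160.9∠-24.0° Ω.

Z = 147 - j65.35 Ω = 160.9∠-24.0° Ω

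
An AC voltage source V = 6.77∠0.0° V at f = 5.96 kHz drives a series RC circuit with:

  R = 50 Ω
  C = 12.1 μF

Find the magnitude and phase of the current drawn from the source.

Step 1 — Angular frequency: ω = 2π·f = 2π·5960 = 3.745e+04 rad/s.
Step 2 — Component impedances:
  R: Z = R = 50 Ω
  C: Z = 1/(jωC) = -j/(ω·C) = 0 - j2.207 Ω
Step 3 — Series combination: Z_total = R + C = 50 - j2.207 Ω = 50.05∠-2.5° Ω.
Step 4 — Source phasor: V = 6.77∠0.0° V = 6.77 V.
Step 5 — Ohm's law: I = V / Z_total = (6.77) / (50 - j2.207) = 0.1351 + j0.005965 A.
Step 6 — Convert to polar: |I| = 0.1353 A, ∠I = 2.5°.

I = 0.1353∠2.5° A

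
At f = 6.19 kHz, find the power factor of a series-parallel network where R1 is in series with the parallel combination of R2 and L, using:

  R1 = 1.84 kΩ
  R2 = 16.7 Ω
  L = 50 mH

Step 1 — Angular frequency: ω = 2π·f = 2π·6190 = 3.889e+04 rad/s.
Step 2 — Component impedances:
  R1: Z = R = 1840 Ω
  R2: Z = R = 16.7 Ω
  L: Z = jωL = j·3.889e+04·0.05 = 0 + j1945 Ω
Step 3 — Parallel branch: R2 || L = 1/(1/R2 + 1/L) = 16.7 + j0.1434 Ω.
Step 4 — Series with R1: Z_total = R1 + (R2 || L) = 1857 + j0.1434 Ω = 1857∠0.0° Ω.
Step 5 — Power factor: PF = cos(φ) = Re(Z)/|Z| = 1857/1857 = 1.
Step 6 — Type: Im(Z) = 0.1434 ⇒ lagging (phase φ = 0.0°).

PF = 1 (lagging, φ = 0.0°)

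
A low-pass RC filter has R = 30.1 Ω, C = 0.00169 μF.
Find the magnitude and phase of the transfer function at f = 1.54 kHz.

Step 1 — Angular frequency: ω = 2π·1540 = 9676 rad/s.
Step 2 — Transfer function: H(jω) = 1/(1 + jωRC).
Step 3 — Denominator: 1 + jωRC = 1 + j·9676·30.1·1.69e-09 = 1 + j0.0004922.
Step 4 — H = 1 - j0.0004922.
Step 5 — Magnitude: |H| = 1 (-0.0 dB); phase: φ = -0.0°.

|H| = 1 (-0.0 dB), φ = -0.0°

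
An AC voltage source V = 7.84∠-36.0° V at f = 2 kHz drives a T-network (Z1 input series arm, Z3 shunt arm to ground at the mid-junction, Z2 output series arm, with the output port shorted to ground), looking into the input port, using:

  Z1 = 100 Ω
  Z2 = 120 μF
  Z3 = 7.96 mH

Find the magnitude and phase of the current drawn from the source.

Step 1 — Angular frequency: ω = 2π·f = 2π·2000 = 1.257e+04 rad/s.
Step 2 — Component impedances:
  Z1: Z = R = 100 Ω
  Z2: Z = 1/(jωC) = -j/(ω·C) = 0 - j0.6631 Ω
  Z3: Z = jωL = j·1.257e+04·0.00796 = 0 + j100 Ω
Step 3 — With the output port shorted to ground, the output series arm Z2 runs from the junction to ground; the shunt arm Z3 also runs from the junction to ground. They appear in parallel: Z3 || Z2 = 0 - j0.6676 Ω.
Step 4 — Series with input arm Z1: Z_in = Z1 + (Z3 || Z2) = 100 - j0.6676 Ω = 100∠-0.4° Ω.
Step 5 — Source phasor: V = 7.84∠-36.0° V = 6.343 - j4.608 V.
Step 6 — Ohm's law: I = V / Z_total = (6.343 - j4.608) / (100 - j0.6676) = 0.06373 - j0.04566 A.
Step 7 — Convert to polar: |I| = 0.0784 A, ∠I = -35.6°.

I = 0.0784∠-35.6° A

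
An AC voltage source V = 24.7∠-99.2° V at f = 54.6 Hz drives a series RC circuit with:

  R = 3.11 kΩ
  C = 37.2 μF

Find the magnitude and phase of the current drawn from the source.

Step 1 — Angular frequency: ω = 2π·f = 2π·54.6 = 343.1 rad/s.
Step 2 — Component impedances:
  R: Z = R = 3110 Ω
  C: Z = 1/(jωC) = -j/(ω·C) = 0 - j78.36 Ω
Step 3 — Series combination: Z_total = R + C = 3110 - j78.36 Ω = 3111∠-1.4° Ω.
Step 4 — Source phasor: V = 24.7∠-99.2° V = -3.949 - j24.38 V.
Step 5 — Ohm's law: I = V / Z_total = (-3.949 - j24.38) / (3110 - j78.36) = -0.001072 - j0.007867 A.
Step 6 — Convert to polar: |I| = 0.00794 A, ∠I = -97.8°.

I = 0.00794∠-97.8° A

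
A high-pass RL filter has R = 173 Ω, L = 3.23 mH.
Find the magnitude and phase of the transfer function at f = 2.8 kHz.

Step 1 — Angular frequency: ω = 2π·2800 = 1.759e+04 rad/s.
Step 2 — Transfer function: H(jω) = jωL/(R + jωL).
Step 3 — Numerator jωL = j·56.83; denominator R + jωL = 173 + j56.83.
Step 4 — H = 0.09738 + j0.2965.
Step 5 — Magnitude: |H| = 0.3121 (-10.1 dB); phase: φ = 71.8°.

|H| = 0.3121 (-10.1 dB), φ = 71.8°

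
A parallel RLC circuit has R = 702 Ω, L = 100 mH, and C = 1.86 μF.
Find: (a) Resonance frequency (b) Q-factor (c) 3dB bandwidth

Step 1 — Resonance: ω₀ = 1/√(LC) = 1/√(0.1·1.86e-06) = 2319 rad/s.
Step 2 — f₀ = ω₀/(2π) = 369 Hz.
Step 3 — Parallel Q: Q = R/(ω₀L) = 702/(2319·0.1) = 3.028.
Step 4 — Bandwidth: Δω = ω₀/Q = 765.9 rad/s; BW = Δω/(2π) = 121.9 Hz.

(a) f₀ = 369 Hz  (b) Q = 3.028  (c) BW = 121.9 Hz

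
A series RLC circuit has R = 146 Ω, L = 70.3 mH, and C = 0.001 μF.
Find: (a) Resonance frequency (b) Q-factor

Step 1 — Resonance condition Im(Z)=0 gives ω₀ = 1/√(LC).
Step 2 — ω₀ = 1/√(0.0703·1e-09) = 1.193e+05 rad/s.
Step 3 — f₀ = ω₀/(2π) = 1.898e+04 Hz.
Step 4 — Series Q: Q = ω₀L/R = 1.193e+05·0.0703/146 = 57.43.

(a) f₀ = 1.898e+04 Hz  (b) Q = 57.43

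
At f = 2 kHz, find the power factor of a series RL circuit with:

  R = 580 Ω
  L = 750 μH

Step 1 — Angular frequency: ω = 2π·f = 2π·2000 = 1.257e+04 rad/s.
Step 2 — Component impedances:
  R: Z = R = 580 Ω
  L: Z = jωL = j·1.257e+04·0.00075 = 0 + j9.425 Ω
Step 3 — Series combination: Z_total = R + L = 580 + j9.425 Ω = 580.1∠0.9° Ω.
Step 4 — Power factor: PF = cos(φ) = Re(Z)/|Z| = 580/580.08 = 0.9999.
Step 5 — Type: Im(Z) = 9.425 ⇒ lagging (phase φ = 0.9°).

PF = 0.9999 (lagging, φ = 0.9°)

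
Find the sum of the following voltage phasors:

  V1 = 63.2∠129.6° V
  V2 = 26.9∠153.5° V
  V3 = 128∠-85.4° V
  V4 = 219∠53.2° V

Step 1 — Convert each phasor to rectangular form:
  V1 = 63.2·(cos(129.6°) + j·sin(129.6°)) = -40.29 + j48.7 V
  V2 = 26.9·(cos(153.5°) + j·sin(153.5°)) = -24.07 + j12 V
  V3 = 128·(cos(-85.4°) + j·sin(-85.4°)) = 10.27 - j127.6 V
  V4 = 219·(cos(53.2°) + j·sin(53.2°)) = 131.2 + j175.4 V
Step 2 — Sum components: V_total = 77.09 + j108.5 V.
Step 3 — Convert to polar: |V_total| = 133.1 V, ∠V_total = 54.6°.

V_total = 133.1∠54.6° V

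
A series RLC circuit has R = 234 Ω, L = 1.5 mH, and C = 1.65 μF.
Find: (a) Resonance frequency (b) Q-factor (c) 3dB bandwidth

Step 1 — Resonance: ω₀ = 1/√(LC) = 1/√(0.0015·1.65e-06) = 2.01e+04 rad/s.
Step 2 — f₀ = ω₀/(2π) = 3199 Hz.
Step 3 — Series Q: Q = ω₀L/R = 2.01e+04·0.0015/234 = 0.1289.
Step 4 — Bandwidth: Δω = ω₀/Q = 1.56e+05 rad/s; BW = Δω/(2π) = 2.483e+04 Hz.

(a) f₀ = 3199 Hz  (b) Q = 0.1289  (c) BW = 2.483e+04 Hz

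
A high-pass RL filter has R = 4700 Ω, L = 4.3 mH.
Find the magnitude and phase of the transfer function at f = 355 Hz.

Step 1 — Angular frequency: ω = 2π·355 = 2231 rad/s.
Step 2 — Transfer function: H(jω) = jωL/(R + jωL).
Step 3 — Numerator jωL = j·9.591; denominator R + jωL = 4700 + j9.591.
Step 4 — H = 4.164e-06 + j0.002041.
Step 5 — Magnitude: |H| = 0.002041 (-53.8 dB); phase: φ = 89.9°.

|H| = 0.002041 (-53.8 dB), φ = 89.9°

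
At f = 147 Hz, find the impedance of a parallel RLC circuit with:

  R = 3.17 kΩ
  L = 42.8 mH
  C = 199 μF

Step 1 — Angular frequency: ω = 2π·f = 2π·147 = 923.6 rad/s.
Step 2 — Component impedances:
  R: Z = R = 3170 Ω
  L: Z = jωL = j·923.6·0.0428 = 0 + j39.53 Ω
  C: Z = 1/(jωC) = -j/(ω·C) = 0 - j5.441 Ω
Step 3 — Parallel combination: 1/Z_total = 1/R + 1/L + 1/C; Z_total = 0.01256 - j6.309 Ω = 6.309∠-89.9° Ω.

Z = 0.01256 - j6.309 Ω = 6.309∠-89.9° Ω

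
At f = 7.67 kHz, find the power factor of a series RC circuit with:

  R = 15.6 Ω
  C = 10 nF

Step 1 — Angular frequency: ω = 2π·f = 2π·7670 = 4.819e+04 rad/s.
Step 2 — Component impedances:
  R: Z = R = 15.6 Ω
  C: Z = 1/(jωC) = -j/(ω·C) = 0 - j2075 Ω
Step 3 — Series combination: Z_total = R + C = 15.6 - j2075 Ω = 2075∠-89.6° Ω.
Step 4 — Power factor: PF = cos(φ) = Re(Z)/|Z| = 15.6/2075 = 0.007518.
Step 5 — Type: Im(Z) = -2075 ⇒ leading (phase φ = -89.6°).

PF = 0.007518 (leading, φ = -89.6°)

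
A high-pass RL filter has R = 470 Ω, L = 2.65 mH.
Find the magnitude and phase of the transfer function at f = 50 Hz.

Step 1 — Angular frequency: ω = 2π·50 = 314.2 rad/s.
Step 2 — Transfer function: H(jω) = jωL/(R + jωL).
Step 3 — Numerator jωL = j·0.8325; denominator R + jωL = 470 + j0.8325.
Step 4 — H = 3.138e-06 + j0.001771.
Step 5 — Magnitude: |H| = 0.001771 (-55.0 dB); phase: φ = 89.9°.

|H| = 0.001771 (-55.0 dB), φ = 89.9°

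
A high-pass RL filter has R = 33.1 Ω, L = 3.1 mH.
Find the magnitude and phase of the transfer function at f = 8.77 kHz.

Step 1 — Angular frequency: ω = 2π·8770 = 5.51e+04 rad/s.
Step 2 — Transfer function: H(jω) = jωL/(R + jωL).
Step 3 — Numerator jωL = j·170.8; denominator R + jωL = 33.1 + j170.8.
Step 4 — H = 0.9638 + j0.1868.
Step 5 — Magnitude: |H| = 0.9817 (-0.2 dB); phase: φ = 11.0°.

|H| = 0.9817 (-0.2 dB), φ = 11.0°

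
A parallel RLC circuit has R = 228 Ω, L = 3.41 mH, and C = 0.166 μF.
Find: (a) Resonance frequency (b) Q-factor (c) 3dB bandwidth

Step 1 — Resonance: ω₀ = 1/√(LC) = 1/√(0.00341·1.66e-07) = 4.203e+04 rad/s.
Step 2 — f₀ = ω₀/(2π) = 6689 Hz.
Step 3 — Parallel Q: Q = R/(ω₀L) = 228/(4.203e+04·0.00341) = 1.591.
Step 4 — Bandwidth: Δω = ω₀/Q = 2.642e+04 rad/s; BW = Δω/(2π) = 4205 Hz.

(a) f₀ = 6689 Hz  (b) Q = 1.591  (c) BW = 4205 Hz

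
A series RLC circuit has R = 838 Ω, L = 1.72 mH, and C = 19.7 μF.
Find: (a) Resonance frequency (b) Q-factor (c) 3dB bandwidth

Step 1 — Resonance: ω₀ = 1/√(LC) = 1/√(0.00172·1.97e-05) = 5433 rad/s.
Step 2 — f₀ = ω₀/(2π) = 864.6 Hz.
Step 3 — Series Q: Q = ω₀L/R = 5433·0.00172/838 = 0.01115.
Step 4 — Bandwidth: Δω = ω₀/Q = 4.872e+05 rad/s; BW = Δω/(2π) = 7.754e+04 Hz.

(a) f₀ = 864.6 Hz  (b) Q = 0.01115  (c) BW = 7.754e+04 Hz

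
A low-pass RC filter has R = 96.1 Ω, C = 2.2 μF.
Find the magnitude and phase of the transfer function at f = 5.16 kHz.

Step 1 — Angular frequency: ω = 2π·5160 = 3.242e+04 rad/s.
Step 2 — Transfer function: H(jω) = 1/(1 + jωRC).
Step 3 — Denominator: 1 + jωRC = 1 + j·3.242e+04·96.1·2.2e-06 = 1 + j6.854.
Step 4 — H = 0.02084 - j0.1428.
Step 5 — Magnitude: |H| = 0.1444 (-16.8 dB); phase: φ = -81.7°.

|H| = 0.1444 (-16.8 dB), φ = -81.7°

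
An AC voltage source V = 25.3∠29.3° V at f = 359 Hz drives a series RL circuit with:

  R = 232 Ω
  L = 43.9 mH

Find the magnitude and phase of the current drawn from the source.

Step 1 — Angular frequency: ω = 2π·f = 2π·359 = 2256 rad/s.
Step 2 — Component impedances:
  R: Z = R = 232 Ω
  L: Z = jωL = j·2256·0.0439 = 0 + j99.02 Ω
Step 3 — Series combination: Z_total = R + L = 232 + j99.02 Ω = 252.2∠23.1° Ω.
Step 4 — Source phasor: V = 25.3∠29.3° V = 22.06 + j12.38 V.
Step 5 — Ohm's law: I = V / Z_total = (22.06 + j12.38) / (232 + j99.02) = 0.09971 + j0.01081 A.
Step 6 — Convert to polar: |I| = 0.1003 A, ∠I = 6.2°.

I = 0.1003∠6.2° A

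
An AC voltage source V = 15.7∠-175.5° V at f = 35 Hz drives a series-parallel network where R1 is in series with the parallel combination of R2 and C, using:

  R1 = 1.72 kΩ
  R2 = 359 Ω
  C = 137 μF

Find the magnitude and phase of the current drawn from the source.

Step 1 — Angular frequency: ω = 2π·f = 2π·35 = 219.9 rad/s.
Step 2 — Component impedances:
  R1: Z = R = 1720 Ω
  R2: Z = R = 359 Ω
  C: Z = 1/(jωC) = -j/(ω·C) = 0 - j33.19 Ω
Step 3 — Parallel branch: R2 || C = 1/(1/R2 + 1/C) = 3.043 - j32.91 Ω.
Step 4 — Series with R1: Z_total = R1 + (R2 || C) = 1723 - j32.91 Ω = 1723∠-1.1° Ω.
Step 5 — Source phasor: V = 15.7∠-175.5° V = -15.65 - j1.232 V.
Step 6 — Ohm's law: I = V / Z_total = (-15.65 - j1.232) / (1723 - j32.91) = -0.009067 - j0.0008881 A.
Step 7 — Convert to polar: |I| = 0.00911 A, ∠I = -174.4°.

I = 0.00911∠-174.4° A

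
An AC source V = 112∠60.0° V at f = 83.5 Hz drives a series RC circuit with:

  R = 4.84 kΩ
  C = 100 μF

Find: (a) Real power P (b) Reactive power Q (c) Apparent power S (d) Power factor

Step 1 — Angular frequency: ω = 2π·f = 2π·83.5 = 524.6 rad/s.
Step 2 — Component impedances:
  R: Z = R = 4840 Ω
  C: Z = 1/(jωC) = -j/(ω·C) = 0 - j19.06 Ω
Step 3 — Series combination: Z_total = R + C = 4840 - j19.06 Ω = 4840∠-0.2° Ω.
Step 4 — Source phasor: V = 112∠60.0° V = 56 + j96.99 V.
Step 5 — Current: I = V / Z = 0.01149 + j0.02009 A = 0.02314∠60.2° A.
Step 6 — Complex power: S = V·I* = 2.592 - j0.01021 VA.
Step 7 — Real power: P = Re(S) = 2.592 W.
Step 8 — Reactive power: Q = Im(S) = -0.01021 VAR.
Step 9 — Apparent power: |S| = 2.592 VA.
Step 10 — Power factor: PF = P/|S| = 1 (leading).

(a) P = 2.592 W  (b) Q = -0.01021 VAR  (c) S = 2.592 VA  (d) PF = 1 (leading)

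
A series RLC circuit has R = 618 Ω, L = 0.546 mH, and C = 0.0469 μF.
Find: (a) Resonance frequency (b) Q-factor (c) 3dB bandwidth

Step 1 — Resonance: ω₀ = 1/√(LC) = 1/√(0.000546·4.69e-08) = 1.976e+05 rad/s.
Step 2 — f₀ = ω₀/(2π) = 3.145e+04 Hz.
Step 3 — Series Q: Q = ω₀L/R = 1.976e+05·0.000546/618 = 0.1746.
Step 4 — Bandwidth: Δω = ω₀/Q = 1.132e+06 rad/s; BW = Δω/(2π) = 1.801e+05 Hz.

(a) f₀ = 3.145e+04 Hz  (b) Q = 0.1746  (c) BW = 1.801e+05 Hz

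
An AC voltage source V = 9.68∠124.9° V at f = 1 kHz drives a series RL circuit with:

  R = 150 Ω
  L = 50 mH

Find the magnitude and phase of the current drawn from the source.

Step 1 — Angular frequency: ω = 2π·f = 2π·1000 = 6283 rad/s.
Step 2 — Component impedances:
  R: Z = R = 150 Ω
  L: Z = jωL = j·6283·0.05 = 0 + j314.2 Ω
Step 3 — Series combination: Z_total = R + L = 150 + j314.2 Ω = 348.1∠64.5° Ω.
Step 4 — Source phasor: V = 9.68∠124.9° V = -5.538 + j7.939 V.
Step 5 — Ohm's law: I = V / Z_total = (-5.538 + j7.939) / (150 + j314.2) = 0.01372 + j0.02418 A.
Step 6 — Convert to polar: |I| = 0.02781 A, ∠I = 60.4°.

I = 0.02781∠60.4° A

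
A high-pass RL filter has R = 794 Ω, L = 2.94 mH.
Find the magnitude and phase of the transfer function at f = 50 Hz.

Step 1 — Angular frequency: ω = 2π·50 = 314.2 rad/s.
Step 2 — Transfer function: H(jω) = jωL/(R + jωL).
Step 3 — Numerator jωL = j·0.9236; denominator R + jωL = 794 + j0.9236.
Step 4 — H = 1.353e-06 + j0.001163.
Step 5 — Magnitude: |H| = 0.001163 (-58.7 dB); phase: φ = 89.9°.

|H| = 0.001163 (-58.7 dB), φ = 89.9°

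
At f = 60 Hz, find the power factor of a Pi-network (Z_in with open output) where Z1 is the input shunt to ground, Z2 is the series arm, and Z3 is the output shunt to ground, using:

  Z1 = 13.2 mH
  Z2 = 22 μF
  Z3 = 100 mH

Step 1 — Angular frequency: ω = 2π·f = 2π·60 = 377 rad/s.
Step 2 — Component impedances:
  Z1: Z = jωL = j·377·0.0132 = 0 + j4.976 Ω
  Z2: Z = 1/(jωC) = -j/(ω·C) = 0 - j120.6 Ω
  Z3: Z = jωL = j·377·0.1 = 0 + j37.7 Ω
Step 3 — With open output, the series arm Z2 and the output shunt Z3 appear in series to ground: Z2 + Z3 = 0 - j82.87 Ω.
Step 4 — Parallel with input shunt Z1: Z_in = Z1 || (Z2 + Z3) = 0 + j5.294 Ω = 5.294∠90.0° Ω.
Step 5 — Power factor: PF = cos(φ) = Re(Z)/|Z| = -0/5.294 = -0.
Step 6 — Type: Im(Z) = 5.294 ⇒ lagging (phase φ = 90.0°).

PF = -0 (lagging, φ = 90.0°)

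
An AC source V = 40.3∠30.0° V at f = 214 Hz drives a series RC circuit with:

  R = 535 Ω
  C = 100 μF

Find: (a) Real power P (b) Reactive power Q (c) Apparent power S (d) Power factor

Step 1 — Angular frequency: ω = 2π·f = 2π·214 = 1345 rad/s.
Step 2 — Component impedances:
  R: Z = R = 535 Ω
  C: Z = 1/(jωC) = -j/(ω·C) = 0 - j7.437 Ω
Step 3 — Series combination: Z_total = R + C = 535 - j7.437 Ω = 535.1∠-0.8° Ω.
Step 4 — Source phasor: V = 40.3∠30.0° V = 34.9 + j20.15 V.
Step 5 — Current: I = V / Z = 0.0647 + j0.03856 A = 0.07532∠30.8° A.
Step 6 — Complex power: S = V·I* = 3.035 - j0.04219 VA.
Step 7 — Real power: P = Re(S) = 3.035 W.
Step 8 — Reactive power: Q = Im(S) = -0.04219 VAR.
Step 9 — Apparent power: |S| = 3.035 VA.
Step 10 — Power factor: PF = P/|S| = 0.9999 (leading).

(a) P = 3.035 W  (b) Q = -0.04219 VAR  (c) S = 3.035 VA  (d) PF = 0.9999 (leading)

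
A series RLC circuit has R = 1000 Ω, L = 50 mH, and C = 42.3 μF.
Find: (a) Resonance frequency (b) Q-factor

Step 1 — Resonance condition Im(Z)=0 gives ω₀ = 1/√(LC).
Step 2 — ω₀ = 1/√(0.05·4.23e-05) = 687.6 rad/s.
Step 3 — f₀ = ω₀/(2π) = 109.4 Hz.
Step 4 — Series Q: Q = ω₀L/R = 687.6·0.05/1000 = 0.03438.

(a) f₀ = 109.4 Hz  (b) Q = 0.03438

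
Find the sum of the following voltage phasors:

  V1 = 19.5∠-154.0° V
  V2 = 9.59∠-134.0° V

Step 1 — Convert each phasor to rectangular form:
  V1 = 19.5·(cos(-154.0°) + j·sin(-154.0°)) = -17.53 - j8.548 V
  V2 = 9.59·(cos(-134.0°) + j·sin(-134.0°)) = -6.662 - j6.898 V
Step 2 — Sum components: V_total = -24.19 - j15.45 V.
Step 3 — Convert to polar: |V_total| = 28.7 V, ∠V_total = -147.4°.

V_total = 28.7∠-147.4° V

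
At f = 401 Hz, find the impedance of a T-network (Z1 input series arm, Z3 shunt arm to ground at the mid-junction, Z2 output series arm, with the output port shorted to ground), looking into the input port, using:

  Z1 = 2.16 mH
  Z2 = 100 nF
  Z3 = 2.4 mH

Step 1 — Angular frequency: ω = 2π·f = 2π·401 = 2520 rad/s.
Step 2 — Component impedances:
  Z1: Z = jωL = j·2520·0.00216 = 0 + j5.442 Ω
  Z2: Z = 1/(jωC) = -j/(ω·C) = 0 - j3969 Ω
  Z3: Z = jωL = j·2520·0.0024 = 0 + j6.047 Ω
Step 3 — With the output port shorted to ground, the output series arm Z2 runs from the junction to ground; the shunt arm Z3 also runs from the junction to ground. They appear in parallel: Z3 || Z2 = 0 + j6.056 Ω.
Step 4 — Series with input arm Z1: Z_in = Z1 + (Z3 || Z2) = 0 + j11.5 Ω = 11.5∠90.0° Ω.

Z = 0 + j11.5 Ω = 11.5∠90.0° Ω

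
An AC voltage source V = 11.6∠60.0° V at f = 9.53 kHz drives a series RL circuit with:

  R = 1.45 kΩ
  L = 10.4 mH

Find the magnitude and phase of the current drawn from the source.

Step 1 — Angular frequency: ω = 2π·f = 2π·9530 = 5.988e+04 rad/s.
Step 2 — Component impedances:
  R: Z = R = 1450 Ω
  L: Z = jωL = j·5.988e+04·0.0104 = 0 + j622.7 Ω
Step 3 — Series combination: Z_total = R + L = 1450 + j622.7 Ω = 1578∠23.2° Ω.
Step 4 — Source phasor: V = 11.6∠60.0° V = 5.8 + j10.05 V.
Step 5 — Ohm's law: I = V / Z_total = (5.8 + j10.05) / (1450 + j622.7) = 0.005889 + j0.004399 A.
Step 6 — Convert to polar: |I| = 0.007351 A, ∠I = 36.8°.

I = 0.007351∠36.8° A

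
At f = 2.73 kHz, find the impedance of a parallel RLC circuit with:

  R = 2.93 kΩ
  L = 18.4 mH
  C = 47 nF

Step 1 — Angular frequency: ω = 2π·f = 2π·2730 = 1.715e+04 rad/s.
Step 2 — Component impedances:
  R: Z = R = 2930 Ω
  L: Z = jωL = j·1.715e+04·0.0184 = 0 + j315.6 Ω
  C: Z = 1/(jωC) = -j/(ω·C) = 0 - j1240 Ω
Step 3 — Parallel combination: 1/Z_total = 1/R + 1/L + 1/C; Z_total = 59.91 + j414.7 Ω = 419∠81.8° Ω.

Z = 59.91 + j414.7 Ω = 419∠81.8° Ω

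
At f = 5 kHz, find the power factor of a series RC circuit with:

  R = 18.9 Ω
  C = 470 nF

Step 1 — Angular frequency: ω = 2π·f = 2π·5000 = 3.142e+04 rad/s.
Step 2 — Component impedances:
  R: Z = R = 18.9 Ω
  C: Z = 1/(jωC) = -j/(ω·C) = 0 - j67.73 Ω
Step 3 — Series combination: Z_total = R + C = 18.9 - j67.73 Ω = 70.31∠-74.4° Ω.
Step 4 — Power factor: PF = cos(φ) = Re(Z)/|Z| = 18.9/70.31 = 0.2688.
Step 5 — Type: Im(Z) = -67.73 ⇒ leading (phase φ = -74.4°).

PF = 0.2688 (leading, φ = -74.4°)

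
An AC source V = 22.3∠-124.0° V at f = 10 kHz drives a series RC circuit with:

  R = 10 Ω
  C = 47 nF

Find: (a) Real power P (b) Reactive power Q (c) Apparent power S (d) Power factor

Step 1 — Angular frequency: ω = 2π·f = 2π·1e+04 = 6.283e+04 rad/s.
Step 2 — Component impedances:
  R: Z = R = 10 Ω
  C: Z = 1/(jωC) = -j/(ω·C) = 0 - j338.6 Ω
Step 3 — Series combination: Z_total = R + C = 10 - j338.6 Ω = 338.8∠-88.3° Ω.
Step 4 — Source phasor: V = 22.3∠-124.0° V = -12.47 - j18.49 V.
Step 5 — Current: I = V / Z = 0.05346 - j0.0384 A = 0.06583∠-35.7° A.
Step 6 — Complex power: S = V·I* = 0.04333 - j1.467 VA.
Step 7 — Real power: P = Re(S) = 0.04333 W.
Step 8 — Reactive power: Q = Im(S) = -1.467 VAR.
Step 9 — Apparent power: |S| = 1.468 VA.
Step 10 — Power factor: PF = P/|S| = 0.02952 (leading).

(a) P = 0.04333 W  (b) Q = -1.467 VAR  (c) S = 1.468 VA  (d) PF = 0.02952 (leading)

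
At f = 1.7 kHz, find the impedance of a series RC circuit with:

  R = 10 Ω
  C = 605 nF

Step 1 — Angular frequency: ω = 2π·f = 2π·1700 = 1.068e+04 rad/s.
Step 2 — Component impedances:
  R: Z = R = 10 Ω
  C: Z = 1/(jωC) = -j/(ω·C) = 0 - j154.7 Ω
Step 3 — Series combination: Z_total = R + C = 10 - j154.7 Ω = 155.1∠-86.3° Ω.

Z = 10 - j154.7 Ω = 155.1∠-86.3° Ω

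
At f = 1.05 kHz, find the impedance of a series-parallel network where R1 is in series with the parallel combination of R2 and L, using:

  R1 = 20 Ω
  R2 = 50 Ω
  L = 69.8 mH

Step 1 — Angular frequency: ω = 2π·f = 2π·1050 = 6597 rad/s.
Step 2 — Component impedances:
  R1: Z = R = 20 Ω
  R2: Z = R = 50 Ω
  L: Z = jωL = j·6597·0.0698 = 0 + j460.5 Ω
Step 3 — Parallel branch: R2 || L = 1/(1/R2 + 1/L) = 49.42 + j5.366 Ω.
Step 4 — Series with R1: Z_total = R1 + (R2 || L) = 69.42 + j5.366 Ω = 69.62∠4.4° Ω.

Z = 69.42 + j5.366 Ω = 69.62∠4.4° Ω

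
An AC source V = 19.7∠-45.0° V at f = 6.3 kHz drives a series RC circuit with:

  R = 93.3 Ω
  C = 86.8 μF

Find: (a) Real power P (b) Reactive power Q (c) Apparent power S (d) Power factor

Step 1 — Angular frequency: ω = 2π·f = 2π·6300 = 3.958e+04 rad/s.
Step 2 — Component impedances:
  R: Z = R = 93.3 Ω
  C: Z = 1/(jωC) = -j/(ω·C) = 0 - j0.291 Ω
Step 3 — Series combination: Z_total = R + C = 93.3 - j0.291 Ω = 93.3∠-0.2° Ω.
Step 4 — Source phasor: V = 19.7∠-45.0° V = 13.93 - j13.93 V.
Step 5 — Current: I = V / Z = 0.1498 - j0.1488 A = 0.2111∠-44.8° A.
Step 6 — Complex power: S = V·I* = 4.16 - j0.01298 VA.
Step 7 — Real power: P = Re(S) = 4.16 W.
Step 8 — Reactive power: Q = Im(S) = -0.01298 VAR.
Step 9 — Apparent power: |S| = 4.16 VA.
Step 10 — Power factor: PF = P/|S| = 1 (leading).

(a) P = 4.16 W  (b) Q = -0.01298 VAR  (c) S = 4.16 VA  (d) PF = 1 (leading)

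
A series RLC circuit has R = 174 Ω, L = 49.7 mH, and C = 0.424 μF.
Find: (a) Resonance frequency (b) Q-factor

Step 1 — Resonance condition Im(Z)=0 gives ω₀ = 1/√(LC).
Step 2 — ω₀ = 1/√(0.0497·4.24e-07) = 6889 rad/s.
Step 3 — f₀ = ω₀/(2π) = 1096 Hz.
Step 4 — Series Q: Q = ω₀L/R = 6889·0.0497/174 = 1.968.

(a) f₀ = 1096 Hz  (b) Q = 1.968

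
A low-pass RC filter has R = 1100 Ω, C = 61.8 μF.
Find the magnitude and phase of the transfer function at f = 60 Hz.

Step 1 — Angular frequency: ω = 2π·60 = 377 rad/s.
Step 2 — Transfer function: H(jω) = 1/(1 + jωRC).
Step 3 — Denominator: 1 + jωRC = 1 + j·377·1100·6.18e-05 = 1 + j25.63.
Step 4 — H = 0.00152 - j0.03896.
Step 5 — Magnitude: |H| = 0.03899 (-28.2 dB); phase: φ = -87.8°.

|H| = 0.03899 (-28.2 dB), φ = -87.8°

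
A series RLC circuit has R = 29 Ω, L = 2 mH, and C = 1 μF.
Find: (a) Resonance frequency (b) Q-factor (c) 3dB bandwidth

Step 1 — Resonance: ω₀ = 1/√(LC) = 1/√(0.002·1e-06) = 2.236e+04 rad/s.
Step 2 — f₀ = ω₀/(2π) = 3559 Hz.
Step 3 — Series Q: Q = ω₀L/R = 2.236e+04·0.002/29 = 1.542.
Step 4 — Bandwidth: Δω = ω₀/Q = 1.45e+04 rad/s; BW = Δω/(2π) = 2308 Hz.

(a) f₀ = 3559 Hz  (b) Q = 1.542  (c) BW = 2308 Hz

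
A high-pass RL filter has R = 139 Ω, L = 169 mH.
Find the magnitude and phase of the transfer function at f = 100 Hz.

Step 1 — Angular frequency: ω = 2π·100 = 628.3 rad/s.
Step 2 — Transfer function: H(jω) = jωL/(R + jωL).
Step 3 — Numerator jωL = j·106.2; denominator R + jωL = 139 + j106.2.
Step 4 — H = 0.3685 + j0.4824.
Step 5 — Magnitude: |H| = 0.6071 (-4.3 dB); phase: φ = 52.6°.

|H| = 0.6071 (-4.3 dB), φ = 52.6°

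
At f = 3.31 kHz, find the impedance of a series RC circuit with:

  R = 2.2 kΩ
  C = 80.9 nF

Step 1 — Angular frequency: ω = 2π·f = 2π·3310 = 2.08e+04 rad/s.
Step 2 — Component impedances:
  R: Z = R = 2200 Ω
  C: Z = 1/(jωC) = -j/(ω·C) = 0 - j594.4 Ω
Step 3 — Series combination: Z_total = R + C = 2200 - j594.4 Ω = 2279∠-15.1° Ω.

Z = 2200 - j594.4 Ω = 2279∠-15.1° Ω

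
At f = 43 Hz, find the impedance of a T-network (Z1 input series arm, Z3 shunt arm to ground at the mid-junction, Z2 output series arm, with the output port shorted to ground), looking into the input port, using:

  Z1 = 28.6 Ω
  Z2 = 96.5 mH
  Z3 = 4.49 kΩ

Step 1 — Angular frequency: ω = 2π·f = 2π·43 = 270.2 rad/s.
Step 2 — Component impedances:
  Z1: Z = R = 28.6 Ω
  Z2: Z = jωL = j·270.2·0.0965 = 0 + j26.07 Ω
  Z3: Z = R = 4490 Ω
Step 3 — With the output port shorted to ground, the output series arm Z2 runs from the junction to ground; the shunt arm Z3 also runs from the junction to ground. They appear in parallel: Z3 || Z2 = 0.1514 + j26.07 Ω.
Step 4 — Series with input arm Z1: Z_in = Z1 + (Z3 || Z2) = 28.75 + j26.07 Ω = 38.81∠42.2° Ω.

Z = 28.75 + j26.07 Ω = 38.81∠42.2° Ω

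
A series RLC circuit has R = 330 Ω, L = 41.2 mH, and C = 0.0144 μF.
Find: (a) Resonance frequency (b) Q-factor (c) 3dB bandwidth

Step 1 — Resonance condition Im(Z)=0 gives ω₀ = 1/√(LC).
Step 2 — ω₀ = 1/√(0.0412·1.44e-08) = 4.106e+04 rad/s.
Step 3 — f₀ = ω₀/(2π) = 6534 Hz.
Step 4 — Series Q: Q = ω₀L/R = 4.106e+04·0.0412/330 = 5.126.
Step 5 — 3dB bandwidth: Δω = ω₀/Q = 8010 rad/s; BW = Δω/(2π) = 1275 Hz.

(a) f₀ = 6534 Hz  (b) Q = 5.126  (c) BW = 1275 Hz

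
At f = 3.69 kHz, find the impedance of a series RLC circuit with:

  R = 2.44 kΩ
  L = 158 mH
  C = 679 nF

Step 1 — Angular frequency: ω = 2π·f = 2π·3690 = 2.318e+04 rad/s.
Step 2 — Component impedances:
  R: Z = R = 2440 Ω
  L: Z = jωL = j·2.318e+04·0.158 = 0 + j3663 Ω
  C: Z = 1/(jωC) = -j/(ω·C) = 0 - j63.52 Ω
Step 3 — Series combination: Z_total = R + L + C = 2440 + j3600 Ω = 4349∠55.9° Ω.

Z = 2440 + j3600 Ω = 4349∠55.9° Ω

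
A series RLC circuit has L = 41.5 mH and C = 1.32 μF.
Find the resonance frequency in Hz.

Step 1 — Resonance condition Im(Z)=0 gives ω₀ = 1/√(LC).
Step 2 — ω₀ = 1/√(0.0415·1.32e-06) = 4273 rad/s.
Step 3 — f₀ = ω₀/(2π) = 680 Hz.

f₀ = 680 Hz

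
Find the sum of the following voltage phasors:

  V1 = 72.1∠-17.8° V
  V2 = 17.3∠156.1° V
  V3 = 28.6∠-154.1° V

Step 1 — Convert each phasor to rectangular form:
  V1 = 72.1·(cos(-17.8°) + j·sin(-17.8°)) = 68.65 - j22.04 V
  V2 = 17.3·(cos(156.1°) + j·sin(156.1°)) = -15.82 + j7.009 V
  V3 = 28.6·(cos(-154.1°) + j·sin(-154.1°)) = -25.73 - j12.49 V
Step 2 — Sum components: V_total = 27.1 - j27.52 V.
Step 3 — Convert to polar: |V_total| = 38.63 V, ∠V_total = -45.4°.

V_total = 38.63∠-45.4° V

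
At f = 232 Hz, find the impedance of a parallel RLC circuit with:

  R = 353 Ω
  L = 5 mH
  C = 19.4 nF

Step 1 — Angular frequency: ω = 2π·f = 2π·232 = 1458 rad/s.
Step 2 — Component impedances:
  R: Z = R = 353 Ω
  L: Z = jωL = j·1458·0.005 = 0 + j7.288 Ω
  C: Z = 1/(jωC) = -j/(ω·C) = 0 - j3.536e+04 Ω
Step 3 — Parallel combination: 1/Z_total = 1/R + 1/L + 1/C; Z_total = 0.1505 + j7.287 Ω = 7.288∠88.8° Ω.

Z = 0.1505 + j7.287 Ω = 7.288∠88.8° Ω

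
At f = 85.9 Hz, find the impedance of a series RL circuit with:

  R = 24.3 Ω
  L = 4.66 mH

Step 1 — Angular frequency: ω = 2π·f = 2π·85.9 = 539.7 rad/s.
Step 2 — Component impedances:
  R: Z = R = 24.3 Ω
  L: Z = jωL = j·539.7·0.00466 = 0 + j2.515 Ω
Step 3 — Series combination: Z_total = R + L = 24.3 + j2.515 Ω = 24.43∠5.9° Ω.

Z = 24.3 + j2.515 Ω = 24.43∠5.9° Ω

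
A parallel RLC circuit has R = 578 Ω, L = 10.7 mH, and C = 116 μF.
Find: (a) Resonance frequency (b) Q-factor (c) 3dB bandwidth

Step 1 — Resonance: ω₀ = 1/√(LC) = 1/√(0.0107·0.000116) = 897.6 rad/s.
Step 2 — f₀ = ω₀/(2π) = 142.9 Hz.
Step 3 — Parallel Q: Q = R/(ω₀L) = 578/(897.6·0.0107) = 60.18.
Step 4 — Bandwidth: Δω = ω₀/Q = 14.91 rad/s; BW = Δω/(2π) = 2.374 Hz.

(a) f₀ = 142.9 Hz  (b) Q = 60.18  (c) BW = 2.374 Hz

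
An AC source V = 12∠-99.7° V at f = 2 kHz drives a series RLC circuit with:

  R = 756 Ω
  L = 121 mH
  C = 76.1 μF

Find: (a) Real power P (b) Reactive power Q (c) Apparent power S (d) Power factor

Step 1 — Angular frequency: ω = 2π·f = 2π·2000 = 1.257e+04 rad/s.
Step 2 — Component impedances:
  R: Z = R = 756 Ω
  L: Z = jωL = j·1.257e+04·0.121 = 0 + j1521 Ω
  C: Z = 1/(jωC) = -j/(ω·C) = 0 - j1.046 Ω
Step 3 — Series combination: Z_total = R + L + C = 756 + j1519 Ω = 1697∠63.5° Ω.
Step 4 — Source phasor: V = 12∠-99.7° V = -2.022 - j11.83 V.
Step 5 — Current: I = V / Z = -0.006771 - j0.002038 A = 0.007071∠-163.2° A.
Step 6 — Complex power: S = V·I* = 0.0378 + j0.07596 VA.
Step 7 — Real power: P = Re(S) = 0.0378 W.
Step 8 — Reactive power: Q = Im(S) = 0.07596 VAR.
Step 9 — Apparent power: |S| = 0.08485 VA.
Step 10 — Power factor: PF = P/|S| = 0.4454 (lagging).

(a) P = 0.0378 W  (b) Q = 0.07596 VAR  (c) S = 0.08485 VA  (d) PF = 0.4454 (lagging)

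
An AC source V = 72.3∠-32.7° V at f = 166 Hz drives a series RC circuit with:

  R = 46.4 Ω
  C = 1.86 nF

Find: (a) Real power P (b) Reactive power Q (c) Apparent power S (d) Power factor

Step 1 — Angular frequency: ω = 2π·f = 2π·166 = 1043 rad/s.
Step 2 — Component impedances:
  R: Z = R = 46.4 Ω
  C: Z = 1/(jωC) = -j/(ω·C) = 0 - j5.155e+05 Ω
Step 3 — Series combination: Z_total = R + C = 46.4 - j5.155e+05 Ω = 5.155e+05∠-90.0° Ω.
Step 4 — Source phasor: V = 72.3∠-32.7° V = 60.84 - j39.06 V.
Step 5 — Current: I = V / Z = 7.579e-05 + j0.000118 A = 0.0001403∠57.3° A.
Step 6 — Complex power: S = V·I* = 9.128e-07 - j0.01014 VA.
Step 7 — Real power: P = Re(S) = 9.128e-07 W.
Step 8 — Reactive power: Q = Im(S) = -0.01014 VAR.
Step 9 — Apparent power: |S| = 0.01014 VA.
Step 10 — Power factor: PF = P/|S| = 9.002e-05 (leading).

(a) P = 9.128e-07 W  (b) Q = -0.01014 VAR  (c) S = 0.01014 VA  (d) PF = 9.002e-05 (leading)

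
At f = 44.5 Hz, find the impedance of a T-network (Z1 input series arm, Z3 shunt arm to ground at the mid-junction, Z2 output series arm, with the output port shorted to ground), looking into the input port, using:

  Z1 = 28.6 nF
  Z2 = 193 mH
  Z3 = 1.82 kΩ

Step 1 — Angular frequency: ω = 2π·f = 2π·44.5 = 279.6 rad/s.
Step 2 — Component impedances:
  Z1: Z = 1/(jωC) = -j/(ω·C) = 0 - j1.251e+05 Ω
  Z2: Z = jωL = j·279.6·0.193 = 0 + j53.96 Ω
  Z3: Z = R = 1820 Ω
Step 3 — With the output port shorted to ground, the output series arm Z2 runs from the junction to ground; the shunt arm Z3 also runs from the junction to ground. They appear in parallel: Z3 || Z2 = 1.599 + j53.92 Ω.
Step 4 — Series with input arm Z1: Z_in = Z1 + (Z3 || Z2) = 1.599 - j1.25e+05 Ω = 1.25e+05∠-90.0° Ω.

Z = 1.599 - j1.25e+05 Ω = 1.25e+05∠-90.0° Ω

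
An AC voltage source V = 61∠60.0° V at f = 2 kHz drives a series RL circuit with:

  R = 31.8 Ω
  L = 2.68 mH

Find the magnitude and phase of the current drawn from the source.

Step 1 — Angular frequency: ω = 2π·f = 2π·2000 = 1.257e+04 rad/s.
Step 2 — Component impedances:
  R: Z = R = 31.8 Ω
  L: Z = jωL = j·1.257e+04·0.00268 = 0 + j33.68 Ω
Step 3 — Series combination: Z_total = R + L = 31.8 + j33.68 Ω = 46.32∠46.6° Ω.
Step 4 — Source phasor: V = 61∠60.0° V = 30.5 + j52.83 V.
Step 5 — Ohm's law: I = V / Z_total = (30.5 + j52.83) / (31.8 + j33.68) = 1.281 + j0.3042 A.
Step 6 — Convert to polar: |I| = 1.317 A, ∠I = 13.4°.

I = 1.317∠13.4° A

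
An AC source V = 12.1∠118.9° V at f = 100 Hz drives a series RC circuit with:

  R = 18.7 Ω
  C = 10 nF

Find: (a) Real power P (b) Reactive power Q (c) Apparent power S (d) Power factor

Step 1 — Angular frequency: ω = 2π·f = 2π·100 = 628.3 rad/s.
Step 2 — Component impedances:
  R: Z = R = 18.7 Ω
  C: Z = 1/(jωC) = -j/(ω·C) = 0 - j1.592e+05 Ω
Step 3 — Series combination: Z_total = R + C = 18.7 - j1.592e+05 Ω = 1.592e+05∠-90.0° Ω.
Step 4 — Source phasor: V = 12.1∠118.9° V = -5.848 + j10.59 V.
Step 5 — Current: I = V / Z = -6.656e-05 - j3.673e-05 A = 7.603e-05∠-151.1° A.
Step 6 — Complex power: S = V·I* = 1.081e-07 - j0.0009199 VA.
Step 7 — Real power: P = Re(S) = 1.081e-07 W.
Step 8 — Reactive power: Q = Im(S) = -0.0009199 VAR.
Step 9 — Apparent power: |S| = 0.0009199 VA.
Step 10 — Power factor: PF = P/|S| = 0.0001175 (leading).

(a) P = 1.081e-07 W  (b) Q = -0.0009199 VAR  (c) S = 0.0009199 VA  (d) PF = 0.0001175 (leading)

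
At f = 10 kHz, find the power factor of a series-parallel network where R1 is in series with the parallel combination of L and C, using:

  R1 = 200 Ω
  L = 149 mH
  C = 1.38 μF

Step 1 — Angular frequency: ω = 2π·f = 2π·1e+04 = 6.283e+04 rad/s.
Step 2 — Component impedances:
  R1: Z = R = 200 Ω
  L: Z = jωL = j·6.283e+04·0.149 = 0 + j9362 Ω
  C: Z = 1/(jωC) = -j/(ω·C) = 0 - j11.53 Ω
Step 3 — Parallel branch: L || C = 1/(1/L + 1/C) = 0 - j11.55 Ω.
Step 4 — Series with R1: Z_total = R1 + (L || C) = 200 - j11.55 Ω = 200.3∠-3.3° Ω.
Step 5 — Power factor: PF = cos(φ) = Re(Z)/|Z| = 200/200.333 = 0.9983.
Step 6 — Type: Im(Z) = -11.55 ⇒ leading (phase φ = -3.3°).

PF = 0.9983 (leading, φ = -3.3°)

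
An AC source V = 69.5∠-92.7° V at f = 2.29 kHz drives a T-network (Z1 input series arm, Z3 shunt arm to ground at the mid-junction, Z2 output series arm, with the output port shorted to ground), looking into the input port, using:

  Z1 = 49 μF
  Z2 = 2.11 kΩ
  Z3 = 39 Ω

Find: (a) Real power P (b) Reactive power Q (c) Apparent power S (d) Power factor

Step 1 — Angular frequency: ω = 2π·f = 2π·2290 = 1.439e+04 rad/s.
Step 2 — Component impedances:
  Z1: Z = 1/(jωC) = -j/(ω·C) = 0 - j1.418 Ω
  Z2: Z = R = 2110 Ω
  Z3: Z = R = 39 Ω
Step 3 — With the output port shorted to ground, the output series arm Z2 runs from the junction to ground; the shunt arm Z3 also runs from the junction to ground. They appear in parallel: Z3 || Z2 = 38.29 Ω.
Step 4 — Series with input arm Z1: Z_in = Z1 + (Z3 || Z2) = 38.29 - j1.418 Ω = 38.32∠-2.1° Ω.
Step 5 — Source phasor: V = 69.5∠-92.7° V = -3.274 - j69.42 V.
Step 6 — Current: I = V / Z = -0.01832 - j1.814 A = 1.814∠-90.6° A.
Step 7 — Complex power: S = V·I* = 126 - j4.666 VA.
Step 8 — Real power: P = Re(S) = 126 W.
Step 9 — Reactive power: Q = Im(S) = -4.666 VAR.
Step 10 — Apparent power: |S| = 126.1 VA.
Step 11 — Power factor: PF = P/|S| = 0.9993 (leading).

(a) P = 126 W  (b) Q = -4.666 VAR  (c) S = 126.1 VA  (d) PF = 0.9993 (leading)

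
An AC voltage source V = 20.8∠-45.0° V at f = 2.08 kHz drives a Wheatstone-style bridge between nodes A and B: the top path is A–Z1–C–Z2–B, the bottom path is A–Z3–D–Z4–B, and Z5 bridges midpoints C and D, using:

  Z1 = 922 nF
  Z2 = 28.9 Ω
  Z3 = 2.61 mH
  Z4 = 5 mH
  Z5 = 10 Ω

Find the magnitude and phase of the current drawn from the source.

Step 1 — Angular frequency: ω = 2π·f = 2π·2080 = 1.307e+04 rad/s.
Step 2 — Component impedances:
  Z1: Z = 1/(jωC) = -j/(ω·C) = 0 - j82.99 Ω
  Z2: Z = R = 28.9 Ω
  Z3: Z = jωL = j·1.307e+04·0.00261 = 0 + j34.11 Ω
  Z4: Z = jωL = j·1.307e+04·0.005 = 0 + j65.35 Ω
  Z5: Z = R = 10 Ω
Step 3 — Bridge requires nodal analysis (the Z5 bridge couples midpoints C and D, so the two paths cannot be reduced to a simple series/parallel combination). Setting node B to ground and injecting 1 A at node A, the 3-node admittance system at A, C, D solves to V_A = Z_AB = 45.82 + j77.78 Ω = 90.27∠59.5° Ω.
Step 4 — Source phasor: V = 20.8∠-45.0° V = 14.71 - j14.71 V.
Step 5 — Ohm's law: I = V / Z_total = (14.71 - j14.71) / (45.82 + j77.78) = -0.05768 - j0.2231 A.
Step 6 — Convert to polar: |I| = 0.2304 A, ∠I = -104.5°.

I = 0.2304∠-104.5° A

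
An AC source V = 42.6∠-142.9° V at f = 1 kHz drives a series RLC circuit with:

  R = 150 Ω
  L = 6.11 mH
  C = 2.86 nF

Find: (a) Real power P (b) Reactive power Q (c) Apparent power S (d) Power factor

Step 1 — Angular frequency: ω = 2π·f = 2π·1000 = 6283 rad/s.
Step 2 — Component impedances:
  R: Z = R = 150 Ω
  L: Z = jωL = j·6283·0.00611 = 0 + j38.39 Ω
  C: Z = 1/(jωC) = -j/(ω·C) = 0 - j5.565e+04 Ω
Step 3 — Series combination: Z_total = R + L + C = 150 - j5.561e+04 Ω = 5.561e+04∠-89.8° Ω.
Step 4 — Source phasor: V = 42.6∠-142.9° V = -33.98 - j25.7 V.
Step 5 — Current: I = V / Z = 0.0004604 - j0.0006122 A = 0.000766∠-53.1° A.
Step 6 — Complex power: S = V·I* = 8.802e-05 - j0.03263 VA.
Step 7 — Real power: P = Re(S) = 8.802e-05 W.
Step 8 — Reactive power: Q = Im(S) = -0.03263 VAR.
Step 9 — Apparent power: |S| = 0.03263 VA.
Step 10 — Power factor: PF = P/|S| = 0.002697 (leading).

(a) P = 8.802e-05 W  (b) Q = -0.03263 VAR  (c) S = 0.03263 VA  (d) PF = 0.002697 (leading)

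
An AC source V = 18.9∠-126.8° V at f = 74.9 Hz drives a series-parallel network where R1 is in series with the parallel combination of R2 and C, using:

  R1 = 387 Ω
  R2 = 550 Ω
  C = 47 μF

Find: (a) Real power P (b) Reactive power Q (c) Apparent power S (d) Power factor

Step 1 — Angular frequency: ω = 2π·f = 2π·74.9 = 470.6 rad/s.
Step 2 — Component impedances:
  R1: Z = R = 387 Ω
  R2: Z = R = 550 Ω
  C: Z = 1/(jωC) = -j/(ω·C) = 0 - j45.21 Ω
Step 3 — Parallel branch: R2 || C = 1/(1/R2 + 1/C) = 3.691 - j44.91 Ω.
Step 4 — Series with R1: Z_total = R1 + (R2 || C) = 390.7 - j44.91 Ω = 393.3∠-6.6° Ω.
Step 5 — Source phasor: V = 18.9∠-126.8° V = -11.32 - j15.13 V.
Step 6 — Current: I = V / Z = -0.02421 - j0.04152 A = 0.04806∠-120.2° A.
Step 7 — Complex power: S = V·I* = 0.9024 - j0.1037 VA.
Step 8 — Real power: P = Re(S) = 0.9024 W.
Step 9 — Reactive power: Q = Im(S) = -0.1037 VAR.
Step 10 — Apparent power: |S| = 0.9083 VA.
Step 11 — Power factor: PF = P/|S| = 0.9935 (leading).

(a) P = 0.9024 W  (b) Q = -0.1037 VAR  (c) S = 0.9083 VA  (d) PF = 0.9935 (leading)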